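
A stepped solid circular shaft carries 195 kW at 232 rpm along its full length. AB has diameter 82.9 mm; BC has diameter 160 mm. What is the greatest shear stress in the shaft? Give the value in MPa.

ω = 2π·232/60 = 24.29 rad/s, so T = P/ω = 195×10³ / 24.29 = 8026 N·m.
Under the same torque, τ_max = 16T/(πd³) is largest where d is smallest — segment AB (d = 82.9 mm).
τ_max = 16·8026/(π·(0.0829)³) = 7.175×10^7 Pa.

71.8 MPa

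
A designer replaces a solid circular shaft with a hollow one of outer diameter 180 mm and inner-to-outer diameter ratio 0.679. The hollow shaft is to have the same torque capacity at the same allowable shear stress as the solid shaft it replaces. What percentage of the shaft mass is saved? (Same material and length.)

36.8 %

Equal τ_max and T ⇒ the solid shaft needs d_s³ = d_o³(1−k⁴), so d_s = 180·(1−0.679⁴)^(1/3) = 166.2 mm.
Area ratio A_h/A_s = d_o²(1−k²)/d_s² = (1−k²)/(1−k⁴)^(2/3) = 0.6320.
Mass saving = 1 − 0.6320 = 36.8 %.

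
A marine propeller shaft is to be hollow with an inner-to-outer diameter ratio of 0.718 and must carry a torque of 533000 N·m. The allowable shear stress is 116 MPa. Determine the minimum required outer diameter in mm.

317 mm

For a hollow shaft with d_i/d_o = 0.718: τ_max = 16T/(π d_o³ (1−k⁴)), so d_o = [16T/(π τ_allow (1−k⁴))]^(1/3) = [16·533000/(π·1.16×10^8·0.7342)]^(1/3) = 0.3171 m.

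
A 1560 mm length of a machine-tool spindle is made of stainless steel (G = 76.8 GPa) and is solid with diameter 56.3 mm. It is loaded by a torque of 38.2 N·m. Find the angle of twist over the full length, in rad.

7.87e-4 rad

J = πd⁴/32 = π(0.0563)⁴/32 = 9.864×10^-7 m⁴.
θ = T·L/(G·J) = 38.20 × 1.56 / (76.8×10⁹ × 9.864×10^-7) = 7.867×10^-4 rad.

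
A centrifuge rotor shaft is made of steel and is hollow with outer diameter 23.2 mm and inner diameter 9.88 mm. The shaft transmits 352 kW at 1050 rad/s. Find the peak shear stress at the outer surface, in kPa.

141000 kPa

ω = 1050 rad/s, so T = P/ω = 352×10³ / 1050 = 335.2 N·m.
J = π(d_o⁴ − d_i⁴)/32 = π(0.0232⁴ − 0.00988⁴)/32 = 2.751×10^-8 m⁴.
τ_max = T·r/J = 335.2 × 0.0116 / 2.751×10^-8 = 1.414×10^8 Pa.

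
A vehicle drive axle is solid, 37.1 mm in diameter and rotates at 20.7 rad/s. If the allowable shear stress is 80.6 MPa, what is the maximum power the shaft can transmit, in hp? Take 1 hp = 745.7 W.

J = πd⁴/32 = π(0.0371)⁴/32 = 1.860×10^-7 m⁴.
T_max = τ_allow·J/r = 8.06×10^7 × 1.860×10^-7 / 0.0186 = 808.1 N·m.
ω = 20.7 rad/s, so P_max = T_max·ω = 1.673×10^4 W.

22.4 hp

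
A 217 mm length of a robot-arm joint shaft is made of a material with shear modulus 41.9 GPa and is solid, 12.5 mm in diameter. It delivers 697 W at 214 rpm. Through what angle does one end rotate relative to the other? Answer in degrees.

3.85°

ω = 2π·214/60 = 22.41 rad/s, so T = P/ω = 697 / 22.41 = 31.10 N·m.
J = πd⁴/32 = π(0.0125)⁴/32 = 2.397×10^-9 m⁴.
θ = T·L/(G·J) = 31.10 × 0.217 / (41.9×10⁹ × 2.397×10^-9) = 0.06720 rad.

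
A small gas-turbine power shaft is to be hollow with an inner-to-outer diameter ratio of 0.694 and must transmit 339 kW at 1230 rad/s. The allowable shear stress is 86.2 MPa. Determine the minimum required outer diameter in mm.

27.7 mm

ω = 1230 rad/s, so T = P/ω = 339×10³ / 1230 = 275.6 N·m.
For a hollow shaft with d_i/d_o = 0.694: τ_max = 16T/(π d_o³ (1−k⁴)), so d_o = [16T/(π τ_allow (1−k⁴))]^(1/3) = [16·275.6/(π·8.62×10^7·0.7680)]^(1/3) = 0.02768 m.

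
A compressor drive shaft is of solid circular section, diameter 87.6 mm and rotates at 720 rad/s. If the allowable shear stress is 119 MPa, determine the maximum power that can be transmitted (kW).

11300 kW

J = πd⁴/32 = π(0.0876)⁴/32 = 5.781×10^-6 m⁴.
T_max = τ_allow·J/r = 1.19×10^8 × 5.781×10^-6 / 0.0438 = 15710 N·m.
ω = 720 rad/s, so P_max = T_max·ω = 1.131×10^7 W.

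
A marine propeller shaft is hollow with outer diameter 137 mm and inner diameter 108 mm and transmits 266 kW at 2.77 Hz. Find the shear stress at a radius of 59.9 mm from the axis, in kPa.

43100 kPa

ω = 2π·2.77 = 17.40 rad/s, so T = P/ω = 266×10³ / 17.40 = 15280 N·m.
J = π(d_o⁴ − d_i⁴)/32 = π(0.137⁴ − 0.108⁴)/32 = 2.123×10^-5 m⁴.
Shear stress varies linearly with radius: τ = T·r/J = 15280 × 0.0599 / 2.123×10^-5 = 4.313×10^7 Pa.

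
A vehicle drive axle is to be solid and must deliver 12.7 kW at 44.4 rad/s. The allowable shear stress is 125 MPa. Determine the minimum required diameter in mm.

22.7 mm

ω = 44.4 rad/s, so T = P/ω = 12.7×10³ / 44.40 = 286.0 N·m.
For a solid shaft τ_max = 16T/(πd³), so d = (16T/(π τ_allow))^(1/3) = (16·286.0/(π·1.25×10^8))^(1/3) = 0.02267 m.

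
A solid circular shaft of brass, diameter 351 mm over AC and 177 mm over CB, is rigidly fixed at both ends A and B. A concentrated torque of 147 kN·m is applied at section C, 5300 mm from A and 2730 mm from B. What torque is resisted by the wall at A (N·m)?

Compatibility: T_A·a/J_AC = T_B·b/J_CB with T_A + T_B = T₀.
J_AC = 1.49×10^-3 m⁴, J_CB = 9.64×10^-5 m⁴, so T_A = T₀·(J_AC/a)/((J_AC/a)+(J_CB/b)) = 130600 N·m, T_B = 16400 N·m.

131000 N·m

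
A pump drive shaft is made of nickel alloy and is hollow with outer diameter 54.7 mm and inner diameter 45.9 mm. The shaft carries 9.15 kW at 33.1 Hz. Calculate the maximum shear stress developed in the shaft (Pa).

2.72e6 Pa

ω = 2π·33.1 = 208.0 rad/s, so T = P/ω = 9.15×10³ / 208.0 = 44.00 N·m.
J = π(d_o⁴ − d_i⁴)/32 = π(0.0547⁴ − 0.0459⁴)/32 = 4.432×10^-7 m⁴.
τ_max = T·r/J = 44.00 × 0.0274 / 4.432×10^-7 = 2.715×10^6 Pa.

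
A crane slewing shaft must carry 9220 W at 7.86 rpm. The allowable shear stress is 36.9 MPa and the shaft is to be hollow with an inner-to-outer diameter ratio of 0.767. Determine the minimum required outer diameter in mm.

ω = 2π·7.86/60 = 0.8231 rad/s, so T = P/ω = 9220 / 0.8231 = 11200 N·m.
For a hollow shaft with d_i/d_o = 0.767: τ_max = 16T/(π d_o³ (1−k⁴)), so d_o = [16T/(π τ_allow (1−k⁴))]^(1/3) = [16·11200/(π·3.69×10^7·0.6539)]^(1/3) = 0.1332 m.

133 mm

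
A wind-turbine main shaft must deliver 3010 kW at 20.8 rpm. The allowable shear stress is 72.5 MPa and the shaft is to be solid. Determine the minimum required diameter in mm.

ω = 2π·20.8/60 = 2.178 rad/s, so T = P/ω = 3010×10³ / 2.178 = 1.382e6 N·m.
For a solid shaft τ_max = 16T/(πd³), so d = (16T/(π τ_allow))^(1/3) = (16·1.382e6/(π·7.25×10^7))^(1/3) = 0.4596 m.

460 mm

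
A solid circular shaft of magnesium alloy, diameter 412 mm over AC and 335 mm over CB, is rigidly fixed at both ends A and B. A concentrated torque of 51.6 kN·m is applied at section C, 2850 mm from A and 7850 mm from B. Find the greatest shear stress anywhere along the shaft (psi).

Compatibility: T_A·a/J_AC = T_B·b/J_CB with T_A + T_B = T₀.
J_AC = 2.83×10^-3 m⁴, J_CB = 1.24×10^-3 m⁴, so T_A = T₀·(J_AC/a)/((J_AC/a)+(J_CB/b)) = 44530 N·m, T_B = 7067 N·m.
τ in each portion: τ_AC = 3.24×10^6 Pa, τ_CB = 9.57×10^5 Pa; maximum is in AC.
τ_max = T_AC·r/J = 44530·0.206/2.83×10^-3 = 3.243×10^6 Pa.

470 psi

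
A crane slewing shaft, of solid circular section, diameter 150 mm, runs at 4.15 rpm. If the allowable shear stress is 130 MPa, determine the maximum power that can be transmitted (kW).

J = πd⁴/32 = π(0.150)⁴/32 = 4.970×10^-5 m⁴.
T_max = τ_allow·J/r = 1.30×10^8 × 4.970×10^-5 / 0.0750 = 86150 N·m.
ω = 2π·4.15/60 = 0.4346 rad/s, so P_max = T_max·ω = 3.744×10^4 W.

37.4 kW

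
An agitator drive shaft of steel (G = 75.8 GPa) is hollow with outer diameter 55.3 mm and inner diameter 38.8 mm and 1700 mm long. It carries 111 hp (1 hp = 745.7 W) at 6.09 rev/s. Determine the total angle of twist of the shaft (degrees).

ω = 2π·6.09 = 38.26 rad/s, so T = P/ω = 111×745.7 / 38.26 = 2163 N·m.
J = π(d_o⁴ − d_i⁴)/32 = π(0.0553⁴ − 0.0388⁴)/32 = 6.956×10^-7 m⁴.
θ = T·L/(G·J) = 2163 × 1.70 / (75.8×10⁹ × 6.956×10^-7) = 0.06974 rad.

4.00°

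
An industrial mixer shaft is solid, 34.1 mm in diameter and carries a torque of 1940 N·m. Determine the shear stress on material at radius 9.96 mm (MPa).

J = πd⁴/32 = π(0.0341)⁴/32 = 1.327×10^-7 m⁴.
Shear stress varies linearly with radius: τ = T·r/J = 1940 × 0.00996 / 1.327×10^-7 = 1.456×10^8 Pa.

146 MPa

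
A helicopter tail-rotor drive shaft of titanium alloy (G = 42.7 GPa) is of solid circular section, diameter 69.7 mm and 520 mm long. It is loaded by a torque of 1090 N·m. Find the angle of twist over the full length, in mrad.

5.73 mrad

J = πd⁴/32 = π(0.0697)⁴/32 = 2.317×10^-6 m⁴.
θ = T·L/(G·J) = 1090 × 0.520 / (42.7×10⁹ × 2.317×10^-6) = 5.729×10^-3 rad.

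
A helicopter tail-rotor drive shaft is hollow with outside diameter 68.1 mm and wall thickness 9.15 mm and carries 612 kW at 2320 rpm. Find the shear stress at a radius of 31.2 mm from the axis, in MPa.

ω = 2π·2320/60 = 242.9 rad/s, so T = P/ω = 612×10³ / 242.9 = 2519 N·m.
J = π(d_o⁴ − d_i⁴)/32 = π(0.0681⁴ − 0.0498⁴)/32 = 1.508×10^-6 m⁴.
Shear stress varies linearly with radius: τ = T·r/J = 2519 × 0.0312 / 1.508×10^-6 = 5.213×10^7 Pa.

52.1 MPa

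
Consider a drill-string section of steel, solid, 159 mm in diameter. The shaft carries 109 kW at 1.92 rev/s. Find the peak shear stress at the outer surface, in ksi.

1.66 ksi

ω = 2π·1.92 = 12.06 rad/s, so T = P/ω = 109×10³ / 12.06 = 9035 N·m.
J = πd⁴/32 = π(0.159)⁴/32 = 6.275×10^-5 m⁴.
τ_max = T·r/J = 9035 × 0.0795 / 6.275×10^-5 = 1.145×10^7 Pa.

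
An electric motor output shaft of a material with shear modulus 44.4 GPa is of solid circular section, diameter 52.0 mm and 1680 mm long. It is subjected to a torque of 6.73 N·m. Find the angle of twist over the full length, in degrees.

J = πd⁴/32 = π(0.0520)⁴/32 = 7.178×10^-7 m⁴.
θ = T·L/(G·J) = 6.730 × 1.68 / (44.4×10⁹ × 7.178×10^-7) = 3.548×10^-4 rad.

0.0203°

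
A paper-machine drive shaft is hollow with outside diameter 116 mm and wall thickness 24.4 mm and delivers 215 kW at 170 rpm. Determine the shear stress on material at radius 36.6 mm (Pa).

2.80e7 Pa

ω = 2π·170/60 = 17.80 rad/s, so T = P/ω = 215×10³ / 17.80 = 12080 N·m.
J = π(d_o⁴ − d_i⁴)/32 = π(0.116⁴ − 0.0672⁴)/32 = 1.577×10^-5 m⁴.
Shear stress varies linearly with radius: τ = T·r/J = 12080 × 0.0366 / 1.577×10^-5 = 2.802×10^7 Pa.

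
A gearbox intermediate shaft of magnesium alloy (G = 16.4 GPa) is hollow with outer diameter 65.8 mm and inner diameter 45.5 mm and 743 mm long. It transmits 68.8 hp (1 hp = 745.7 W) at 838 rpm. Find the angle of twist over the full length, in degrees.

1.07°

ω = 2π·838/60 = 87.76 rad/s, so T = P/ω = 68.8×745.7 / 87.76 = 584.6 N·m.
J = π(d_o⁴ − d_i⁴)/32 = π(0.0658⁴ − 0.0455⁴)/32 = 1.420×10^-6 m⁴.
θ = T·L/(G·J) = 584.6 × 0.743 / (16.4×10⁹ × 1.420×10^-6) = 0.01866 rad.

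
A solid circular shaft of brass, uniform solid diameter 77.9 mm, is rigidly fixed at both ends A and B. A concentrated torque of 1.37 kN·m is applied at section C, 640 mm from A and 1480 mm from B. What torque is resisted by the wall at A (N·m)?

956 N·m

With uniform GJ and both ends fixed, compatibility θ_AC = θ_CB gives T_A·a = T_B·b, together with T_A + T_B = T₀.
T_A = T₀·b/(a+b) = 1370·1480/2120 = 956.4 N·m; T_B = 413.6 N·m.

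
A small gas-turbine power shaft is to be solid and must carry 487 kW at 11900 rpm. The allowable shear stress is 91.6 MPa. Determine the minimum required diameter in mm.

27.9 mm

ω = 2π·11900/60 = 1246 rad/s, so T = P/ω = 487×10³ / 1246 = 390.8 N·m.
For a solid shaft τ_max = 16T/(πd³), so d = (16T/(π τ_allow))^(1/3) = (16·390.8/(π·9.16×10^7))^(1/3) = 0.02790 m.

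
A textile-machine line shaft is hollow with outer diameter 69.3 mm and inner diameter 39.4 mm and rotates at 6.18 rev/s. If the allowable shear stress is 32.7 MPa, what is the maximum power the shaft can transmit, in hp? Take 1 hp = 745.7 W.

J = π(d_o⁴ − d_i⁴)/32 = π(0.0693⁴ − 0.0394⁴)/32 = 2.028×10^-6 m⁴.
T_max = τ_allow·J/r = 3.27×10^7 × 2.028×10^-6 / 0.0347 = 1914 N·m.
ω = 2π·6.18 = 38.83 rad/s, so P_max = T_max·ω = 7.431×10^4 W.

99.6 hp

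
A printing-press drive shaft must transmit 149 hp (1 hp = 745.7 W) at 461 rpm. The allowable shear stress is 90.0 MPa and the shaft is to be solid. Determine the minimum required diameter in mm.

ω = 2π·461/60 = 48.28 rad/s, so T = P/ω = 149×745.7 / 48.28 = 2302 N·m.
For a solid shaft τ_max = 16T/(πd³), so d = (16T/(π τ_allow))^(1/3) = (16·2302/(π·9.00×10^7))^(1/3) = 0.05069 m.

50.7 mm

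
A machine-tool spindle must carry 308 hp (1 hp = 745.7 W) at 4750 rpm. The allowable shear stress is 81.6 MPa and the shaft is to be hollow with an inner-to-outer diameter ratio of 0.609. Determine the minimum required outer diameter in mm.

ω = 2π·4750/60 = 497.4 rad/s, so T = P/ω = 308×745.7 / 497.4 = 461.7 N·m.
For a hollow shaft with d_i/d_o = 0.609: τ_max = 16T/(π d_o³ (1−k⁴)), so d_o = [16T/(π τ_allow (1−k⁴))]^(1/3) = [16·461.7/(π·8.16×10^7·0.8624)]^(1/3) = 0.03221 m.

32.2 mm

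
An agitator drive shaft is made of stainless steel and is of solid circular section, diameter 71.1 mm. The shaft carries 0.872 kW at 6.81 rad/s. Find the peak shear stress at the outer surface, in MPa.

1.81 MPa

ω = 6.81 rad/s, so T = P/ω = 0.872×10³ / 6.810 = 128.0 N·m.
J = πd⁴/32 = π(0.0711)⁴/32 = 2.509×10^-6 m⁴.
τ_max = T·r/J = 128.0 × 0.0355 / 2.509×10^-6 = 1.814×10^6 Pa.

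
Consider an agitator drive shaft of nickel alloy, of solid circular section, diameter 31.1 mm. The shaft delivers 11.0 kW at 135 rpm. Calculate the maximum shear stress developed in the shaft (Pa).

1.32e8 Pa

ω = 2π·135/60 = 14.14 rad/s, so T = P/ω = 11.0×10³ / 14.14 = 778.1 N·m.
J = πd⁴/32 = π(0.0311)⁴/32 = 9.184×10^-8 m⁴.
τ_max = T·r/J = 778.1 × 0.0156 / 9.184×10^-8 = 1.317×10^8 Pa.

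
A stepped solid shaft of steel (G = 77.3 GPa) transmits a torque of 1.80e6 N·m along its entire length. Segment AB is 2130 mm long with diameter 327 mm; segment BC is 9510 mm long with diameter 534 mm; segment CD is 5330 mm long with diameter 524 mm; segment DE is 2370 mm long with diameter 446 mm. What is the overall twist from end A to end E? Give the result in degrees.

J_AB = π(0.327)⁴/32 = 1.12×10^-3 m⁴; J_BC = π(0.534)⁴/32 = 7.98×10^-3 m⁴; J_CD = π(0.524)⁴/32 = 7.40×10^-3 m⁴; J_DE = π(0.446)⁴/32 = 3.88×10^-3 m⁴.
θ = (T/G)·Σ L_i/J_i = (1.800e6/77.3×10⁹)·(2.13/1.12×10^-3 + 9.51/7.98×10^-3 + 5.33/7.40×10^-3 + 2.37/3.88×10^-3) = 0.1029 rad.

5.90°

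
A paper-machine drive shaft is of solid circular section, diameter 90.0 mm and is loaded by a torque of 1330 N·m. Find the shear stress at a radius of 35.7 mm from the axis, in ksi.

1.07 ksi

J = πd⁴/32 = π(0.0900)⁴/32 = 6.441×10^-6 m⁴.
Shear stress varies linearly with radius: τ = T·r/J = 1330 × 0.0357 / 6.441×10^-6 = 7.371×10^6 Pa.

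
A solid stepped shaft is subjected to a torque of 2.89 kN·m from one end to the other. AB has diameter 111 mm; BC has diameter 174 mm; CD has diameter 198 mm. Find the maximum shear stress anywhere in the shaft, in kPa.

Under the same torque, τ_max = 16T/(πd³) is largest where d is smallest — segment AB (d = 111 mm).
τ_max = 16·2890/(π·(0.111)³) = 1.076×10^7 Pa.

10800 kPa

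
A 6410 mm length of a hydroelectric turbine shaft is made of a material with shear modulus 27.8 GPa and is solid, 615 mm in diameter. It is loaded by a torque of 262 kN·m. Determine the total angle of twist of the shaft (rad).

0.00430 rad

J = πd⁴/32 = π(0.615)⁴/32 = 0.01404 m⁴.
θ = T·L/(G·J) = 262000 × 6.41 / (27.8×10⁹ × 0.01404) = 4.301×10^-3 rad.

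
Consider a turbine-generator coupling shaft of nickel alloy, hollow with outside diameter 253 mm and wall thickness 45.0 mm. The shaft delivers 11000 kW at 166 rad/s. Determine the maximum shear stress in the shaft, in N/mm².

ω = 166 rad/s, so T = P/ω = 11000×10³ / 166.0 = 66270 N·m.
J = π(d_o⁴ − d_i⁴)/32 = π(0.253⁴ − 0.163⁴)/32 = 3.329×10^-4 m⁴.
τ_max = T·r/J = 66270 × 0.127 / 3.329×10^-4 = 2.518×10^7 Pa.

25.2 N/mm²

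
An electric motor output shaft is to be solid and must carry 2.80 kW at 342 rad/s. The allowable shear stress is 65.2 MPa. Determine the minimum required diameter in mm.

8.62 mm

ω = 342 rad/s, so T = P/ω = 2.80×10³ / 342.0 = 8.187 N·m.
For a solid shaft τ_max = 16T/(πd³), so d = (16T/(π τ_allow))^(1/3) = (16·8.187/(π·6.52×10^7))^(1/3) = 0.008616 m.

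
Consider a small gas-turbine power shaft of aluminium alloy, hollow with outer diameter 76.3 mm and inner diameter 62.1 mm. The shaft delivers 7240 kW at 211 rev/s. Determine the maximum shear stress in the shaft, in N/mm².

112 N/mm²

ω = 2π·211 = 1326 rad/s, so T = P/ω = 7240×10³ / 1326 = 5461 N·m.
J = π(d_o⁴ − d_i⁴)/32 = π(0.0763⁴ − 0.0621⁴)/32 = 1.867×10^-6 m⁴.
τ_max = T·r/J = 5461 × 0.0381 / 1.867×10^-6 = 1.116×10^8 Pa.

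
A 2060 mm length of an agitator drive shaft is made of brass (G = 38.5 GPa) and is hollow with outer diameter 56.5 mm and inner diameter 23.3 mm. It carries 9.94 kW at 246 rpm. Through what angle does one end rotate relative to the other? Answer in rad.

0.0213 rad

ω = 2π·246/60 = 25.76 rad/s, so T = P/ω = 9.94×10³ / 25.76 = 385.9 N·m.
J = π(d_o⁴ − d_i⁴)/32 = π(0.0565⁴ − 0.0233⁴)/32 = 9.715×10^-7 m⁴.
θ = T·L/(G·J) = 385.9 × 2.06 / (38.5×10⁹ × 9.715×10^-7) = 0.02125 rad.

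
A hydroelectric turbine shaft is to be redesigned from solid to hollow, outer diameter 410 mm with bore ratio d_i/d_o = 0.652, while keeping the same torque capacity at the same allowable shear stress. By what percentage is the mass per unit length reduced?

34.3 %

Equal τ_max and T ⇒ the solid shaft needs d_s³ = d_o³(1−k⁴), so d_s = 410·(1−0.652⁴)^(1/3) = 383.6 mm.
Area ratio A_h/A_s = d_o²(1−k²)/d_s² = (1−k²)/(1−k⁴)^(2/3) = 0.6566.
Mass saving = 1 − 0.6566 = 34.3 %.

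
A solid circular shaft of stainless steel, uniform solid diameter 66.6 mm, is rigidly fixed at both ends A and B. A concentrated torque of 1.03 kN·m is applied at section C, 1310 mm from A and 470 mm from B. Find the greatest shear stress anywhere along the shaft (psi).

With uniform GJ and both ends fixed, compatibility θ_AC = θ_CB gives T_A·a = T_B·b, together with T_A + T_B = T₀.
T_A = T₀·b/(a+b) = 1030·470/1780 = 272.0 N·m; T_B = 758.0 N·m.
τ in each portion: τ_AC = 4.69×10^6 Pa, τ_CB = 1.31×10^7 Pa; maximum is in CB.
τ_max = T_CB·r/J = 758.0·0.0333/1.93×10^-6 = 1.307×10^7 Pa.

1900 psi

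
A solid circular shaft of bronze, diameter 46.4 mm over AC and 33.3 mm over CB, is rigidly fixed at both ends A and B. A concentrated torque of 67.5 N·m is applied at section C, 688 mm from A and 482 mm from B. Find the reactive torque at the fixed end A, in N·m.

49.0 N·m

Compatibility: T_A·a/J_AC = T_B·b/J_CB with T_A + T_B = T₀.
J_AC = 4.55×10^-7 m⁴, J_CB = 1.21×10^-7 m⁴, so T_A = T₀·(J_AC/a)/((J_AC/a)+(J_CB/b)) = 48.96 N·m, T_B = 18.54 N·m.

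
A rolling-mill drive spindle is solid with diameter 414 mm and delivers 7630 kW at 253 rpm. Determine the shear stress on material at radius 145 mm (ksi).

ω = 2π·253/60 = 26.49 rad/s, so T = P/ω = 7630×10³ / 26.49 = 288000 N·m.
J = πd⁴/32 = π(0.414)⁴/32 = 2.884×10^-3 m⁴.
Shear stress varies linearly with radius: τ = T·r/J = 288000 × 0.145 / 2.884×10^-3 = 1.448×10^7 Pa.

2.10 ksi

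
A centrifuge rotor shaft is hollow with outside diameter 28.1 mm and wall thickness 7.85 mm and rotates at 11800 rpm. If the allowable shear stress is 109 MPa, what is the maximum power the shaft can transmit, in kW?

565 kW

J = π(d_o⁴ − d_i⁴)/32 = π(0.0281⁴ − 0.0124⁴)/32 = 5.889×10^-8 m⁴.
T_max = τ_allow·J/r = 1.09×10^8 × 5.889×10^-8 / 0.0140 = 456.9 N·m.
ω = 2π·11800/60 = 1236 rad/s, so P_max = T_max·ω = 5.645×10^5 W.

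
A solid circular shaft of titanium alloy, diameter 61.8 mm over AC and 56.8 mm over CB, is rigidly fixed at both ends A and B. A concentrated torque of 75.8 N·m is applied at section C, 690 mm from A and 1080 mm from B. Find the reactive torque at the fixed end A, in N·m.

Compatibility: T_A·a/J_AC = T_B·b/J_CB with T_A + T_B = T₀.
J_AC = 1.43×10^-6 m⁴, J_CB = 1.02×10^-6 m⁴, so T_A = T₀·(J_AC/a)/((J_AC/a)+(J_CB/b)) = 52.06 N·m, T_B = 23.74 N·m.

52.1 N·m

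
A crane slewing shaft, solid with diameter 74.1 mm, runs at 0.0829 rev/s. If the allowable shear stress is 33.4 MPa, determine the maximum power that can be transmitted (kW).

1.39 kW

J = πd⁴/32 = π(0.0741)⁴/32 = 2.960×10^-6 m⁴.
T_max = τ_allow·J/r = 3.34×10^7 × 2.960×10^-6 / 0.0370 = 2668 N·m.
ω = 2π·0.0829 = 0.5209 rad/s, so P_max = T_max·ω = 1390 W.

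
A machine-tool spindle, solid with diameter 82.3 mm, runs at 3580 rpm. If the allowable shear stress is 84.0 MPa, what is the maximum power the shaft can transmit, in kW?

J = πd⁴/32 = π(0.0823)⁴/32 = 4.504×10^-6 m⁴.
T_max = τ_allow·J/r = 8.40×10^7 × 4.504×10^-6 / 0.0411 = 9194 N·m.
ω = 2π·3580/60 = 374.9 rad/s, so P_max = T_max·ω = 3.447×10^6 W.

3450 kW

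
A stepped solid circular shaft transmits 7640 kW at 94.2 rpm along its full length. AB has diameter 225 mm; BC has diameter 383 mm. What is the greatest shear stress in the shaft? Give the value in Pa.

3.46e8 Pa

ω = 2π·94.2/60 = 9.865 rad/s, so T = P/ω = 7640×10³ / 9.865 = 774500 N·m.
Under the same torque, τ_max = 16T/(πd³) is largest where d is smallest — segment AB (d = 225 mm).
τ_max = 16·774500/(π·(0.225)³) = 3.463×10^8 Pa.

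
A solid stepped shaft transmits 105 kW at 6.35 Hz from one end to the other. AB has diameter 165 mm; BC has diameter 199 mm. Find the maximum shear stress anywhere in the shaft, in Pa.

ω = 2π·6.35 = 39.90 rad/s, so T = P/ω = 105×10³ / 39.90 = 2632 N·m.
Under the same torque, τ_max = 16T/(πd³) is largest where d is smallest — segment AB (d = 165 mm).
τ_max = 16·2632/(π·(0.165)³) = 2.984×10^6 Pa.

2.98e6 Pa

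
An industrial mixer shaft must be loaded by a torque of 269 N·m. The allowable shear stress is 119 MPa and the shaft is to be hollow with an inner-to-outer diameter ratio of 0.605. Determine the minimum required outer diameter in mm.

For a hollow shaft with d_i/d_o = 0.605: τ_max = 16T/(π d_o³ (1−k⁴)), so d_o = [16T/(π τ_allow (1−k⁴))]^(1/3) = [16·269.0/(π·1.19×10^8·0.8660)]^(1/3) = 0.02369 m.

23.7 mm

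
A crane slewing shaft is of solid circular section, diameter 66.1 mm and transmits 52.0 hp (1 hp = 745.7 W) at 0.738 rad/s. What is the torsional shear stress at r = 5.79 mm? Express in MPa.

ω = 0.738 rad/s, so T = P/ω = 52.0×745.7 / 0.7380 = 52540 N·m.
J = πd⁴/32 = π(0.0661)⁴/32 = 1.874×10^-6 m⁴.
Shear stress varies linearly with radius: τ = T·r/J = 52540 × 0.00579 / 1.874×10^-6 = 1.623×10^8 Pa.

162 MPa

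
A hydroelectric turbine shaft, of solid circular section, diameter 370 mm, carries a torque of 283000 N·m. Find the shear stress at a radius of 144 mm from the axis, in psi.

J = πd⁴/32 = π(0.370)⁴/32 = 1.840×10^-3 m⁴.
Shear stress varies linearly with radius: τ = T·r/J = 283000 × 0.144 / 1.840×10^-3 = 2.215×10^7 Pa.

3210 psi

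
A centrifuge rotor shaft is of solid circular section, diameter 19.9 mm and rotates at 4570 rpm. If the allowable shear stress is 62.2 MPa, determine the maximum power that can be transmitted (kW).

J = πd⁴/32 = π(0.0199)⁴/32 = 1.540×10^-8 m⁴.
T_max = τ_allow·J/r = 6.22×10^7 × 1.540×10^-8 / 0.00995 = 96.25 N·m.
ω = 2π·4570/60 = 478.6 rad/s, so P_max = T_max·ω = 4.606×10^4 W.

46.1 kW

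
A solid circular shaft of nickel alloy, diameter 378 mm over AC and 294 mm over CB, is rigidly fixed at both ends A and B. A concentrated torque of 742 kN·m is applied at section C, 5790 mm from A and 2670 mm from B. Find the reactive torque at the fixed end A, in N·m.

414000 N·m

Compatibility: T_A·a/J_AC = T_B·b/J_CB with T_A + T_B = T₀.
J_AC = 2.00×10^-3 m⁴, J_CB = 7.33×10^-4 m⁴, so T_A = T₀·(J_AC/a)/((J_AC/a)+(J_CB/b)) = 413700 N·m, T_B = 328300 N·m.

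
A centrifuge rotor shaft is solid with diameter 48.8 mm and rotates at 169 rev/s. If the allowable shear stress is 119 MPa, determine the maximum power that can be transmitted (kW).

2880 kW

J = πd⁴/32 = π(0.0488)⁴/32 = 5.568×10^-7 m⁴.
T_max = τ_allow·J/r = 1.19×10^8 × 5.568×10^-7 / 0.0244 = 2715 N·m.
ω = 2π·169 = 1062 rad/s, so P_max = T_max·ω = 2.883×10^6 W.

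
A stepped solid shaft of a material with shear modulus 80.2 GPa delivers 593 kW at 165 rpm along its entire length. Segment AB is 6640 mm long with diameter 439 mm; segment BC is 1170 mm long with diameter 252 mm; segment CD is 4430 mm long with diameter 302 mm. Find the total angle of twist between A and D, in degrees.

0.250°

ω = 2π·165/60 = 17.28 rad/s, so T = P/ω = 593×10³ / 17.28 = 34320 N·m.
J_AB = π(0.439)⁴/32 = 3.65×10^-3 m⁴; J_BC = π(0.252)⁴/32 = 3.96×10^-4 m⁴; J_CD = π(0.302)⁴/32 = 8.17×10^-4 m⁴.
θ = (T/G)·Σ L_i/J_i = (34320/80.2×10⁹)·(6.64/3.65×10^-3 + 1.17/3.96×10^-4 + 4.43/8.17×10^-4) = 4.365×10^-3 rad.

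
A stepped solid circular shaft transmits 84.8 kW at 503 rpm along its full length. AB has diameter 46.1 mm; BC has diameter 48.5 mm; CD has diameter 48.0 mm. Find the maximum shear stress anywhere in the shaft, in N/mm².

ω = 2π·503/60 = 52.67 rad/s, so T = P/ω = 84.8×10³ / 52.67 = 1610 N·m.
Under the same torque, τ_max = 16T/(πd³) is largest where d is smallest — segment AB (d = 46.1 mm).
τ_max = 16·1610/(π·(0.0461)³) = 8.369×10^7 Pa.

83.7 N/mm²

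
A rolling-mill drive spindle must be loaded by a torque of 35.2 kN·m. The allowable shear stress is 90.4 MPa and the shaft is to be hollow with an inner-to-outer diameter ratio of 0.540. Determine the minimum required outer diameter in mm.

For a hollow shaft with d_i/d_o = 0.540: τ_max = 16T/(π d_o³ (1−k⁴)), so d_o = [16T/(π τ_allow (1−k⁴))]^(1/3) = [16·35200/(π·9.04×10^7·0.9150)]^(1/3) = 0.1294 m.

129 mm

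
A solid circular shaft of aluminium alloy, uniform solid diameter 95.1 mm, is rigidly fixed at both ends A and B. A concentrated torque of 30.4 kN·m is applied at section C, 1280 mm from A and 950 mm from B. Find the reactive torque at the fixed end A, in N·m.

With uniform GJ and both ends fixed, compatibility θ_AC = θ_CB gives T_A·a = T_B·b, together with T_A + T_B = T₀.
T_A = T₀·b/(a+b) = 30400·950/2230 = 12950 N·m; T_B = 17450 N·m.

13000 N·m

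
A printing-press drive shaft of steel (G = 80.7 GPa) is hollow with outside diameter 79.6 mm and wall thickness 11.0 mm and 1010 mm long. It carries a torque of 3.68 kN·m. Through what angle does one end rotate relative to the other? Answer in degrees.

J = π(d_o⁴ − d_i⁴)/32 = π(0.0796⁴ − 0.0576⁴)/32 = 2.861×10^-6 m⁴.
θ = T·L/(G·J) = 3680 × 1.01 / (80.7×10⁹ × 2.861×10^-6) = 0.01610 rad.

0.922°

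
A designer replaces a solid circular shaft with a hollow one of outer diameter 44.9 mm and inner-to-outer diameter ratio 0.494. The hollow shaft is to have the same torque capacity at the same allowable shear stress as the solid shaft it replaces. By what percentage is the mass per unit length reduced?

21.2 %

Equal τ_max and T ⇒ the solid shaft needs d_s³ = d_o³(1−k⁴), so d_s = 44.9·(1−0.494⁴)^(1/3) = 43.99 mm.
Area ratio A_h/A_s = d_o²(1−k²)/d_s² = (1−k²)/(1−k⁴)^(2/3) = 0.7876.
Mass saving = 1 − 0.7876 = 21.2 %.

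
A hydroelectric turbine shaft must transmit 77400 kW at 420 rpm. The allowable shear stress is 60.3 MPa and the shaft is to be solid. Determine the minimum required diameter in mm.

530 mm

ω = 2π·420/60 = 43.98 rad/s, so T = P/ω = 77400×10³ / 43.98 = 1.760e6 N·m.
For a solid shaft τ_max = 16T/(πd³), so d = (16T/(π τ_allow))^(1/3) = (16·1.760e6/(π·6.03×10^7))^(1/3) = 0.5297 m.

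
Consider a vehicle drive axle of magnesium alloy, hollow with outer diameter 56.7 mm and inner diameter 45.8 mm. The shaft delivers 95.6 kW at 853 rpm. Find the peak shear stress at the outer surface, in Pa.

ω = 2π·853/60 = 89.33 rad/s, so T = P/ω = 95.6×10³ / 89.33 = 1070 N·m.
J = π(d_o⁴ − d_i⁴)/32 = π(0.0567⁴ − 0.0458⁴)/32 = 5.827×10^-7 m⁴.
τ_max = T·r/J = 1070 × 0.0284 / 5.827×10^-7 = 5.207×10^7 Pa.

5.21e7 Pa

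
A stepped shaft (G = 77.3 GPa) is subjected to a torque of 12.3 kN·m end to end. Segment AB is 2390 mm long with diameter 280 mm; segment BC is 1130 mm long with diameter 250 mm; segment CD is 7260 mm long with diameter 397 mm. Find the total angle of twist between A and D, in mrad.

J_AB = π(0.280)⁴/32 = 6.03×10^-4 m⁴; J_BC = π(0.250)⁴/32 = 3.83×10^-4 m⁴; J_CD = π(0.397)⁴/32 = 2.44×10^-3 m⁴.
θ = (T/G)·Σ L_i/J_i = (12300/77.3×10⁹)·(2.39/6.03×10^-4 + 1.13/3.83×10^-4 + 7.26/2.44×10^-3) = 1.573×10^-3 rad.

1.57 mrad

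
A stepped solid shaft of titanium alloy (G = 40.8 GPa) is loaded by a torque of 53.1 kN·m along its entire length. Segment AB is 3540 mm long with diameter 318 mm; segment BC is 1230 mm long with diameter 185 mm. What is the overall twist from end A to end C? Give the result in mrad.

18.5 mrad

J_AB = π(0.318)⁴/32 = 1.00×10^-3 m⁴; J_BC = π(0.185)⁴/32 = 1.15×10^-4 m⁴.
θ = (T/G)·Σ L_i/J_i = (53100/40.8×10⁹)·(3.54/1.00×10^-3 + 1.23/1.15×10^-4) = 0.01851 rad.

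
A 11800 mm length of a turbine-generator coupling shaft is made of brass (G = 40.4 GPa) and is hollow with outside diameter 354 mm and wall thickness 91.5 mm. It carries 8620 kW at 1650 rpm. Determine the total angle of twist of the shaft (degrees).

0.573°

ω = 2π·1650/60 = 172.8 rad/s, so T = P/ω = 8620×10³ / 172.8 = 49890 N·m.
J = π(d_o⁴ − d_i⁴)/32 = π(0.354⁴ − 0.171⁴)/32 = 1.458×10^-3 m⁴.
θ = T·L/(G·J) = 49890 × 11.8 / (40.4×10⁹ × 1.458×10^-3) = 9.995×10^-3 rad.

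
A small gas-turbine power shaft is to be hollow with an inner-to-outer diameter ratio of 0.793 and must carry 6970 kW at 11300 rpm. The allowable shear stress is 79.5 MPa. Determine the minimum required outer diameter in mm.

85.5 mm

ω = 2π·11300/60 = 1183 rad/s, so T = P/ω = 6970×10³ / 1183 = 5890 N·m.
For a hollow shaft with d_i/d_o = 0.793: τ_max = 16T/(π d_o³ (1−k⁴)), so d_o = [16T/(π τ_allow (1−k⁴))]^(1/3) = [16·5890/(π·7.95×10^7·0.6045)]^(1/3) = 0.08546 m.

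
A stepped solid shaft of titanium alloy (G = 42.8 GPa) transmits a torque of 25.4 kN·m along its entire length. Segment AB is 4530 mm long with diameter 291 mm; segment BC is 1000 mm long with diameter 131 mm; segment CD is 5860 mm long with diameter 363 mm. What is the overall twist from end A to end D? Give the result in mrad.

26.4 mrad

J_AB = π(0.291)⁴/32 = 7.04×10^-4 m⁴; J_BC = π(0.131)⁴/32 = 2.89×10^-5 m⁴; J_CD = π(0.363)⁴/32 = 1.70×10^-3 m⁴.
θ = (T/G)·Σ L_i/J_i = (25400/42.8×10⁹)·(4.53/7.04×10^-4 + 1.00/2.89×10^-5 + 5.86/1.70×10^-3) = 0.02638 rad.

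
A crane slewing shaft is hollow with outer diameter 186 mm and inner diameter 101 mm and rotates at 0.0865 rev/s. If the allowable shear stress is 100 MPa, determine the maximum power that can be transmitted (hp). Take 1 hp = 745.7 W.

84.1 hp

J = π(d_o⁴ − d_i⁴)/32 = π(0.186⁴ − 0.101⁴)/32 = 1.073×10^-4 m⁴.
T_max = τ_allow·J/r = 1.00×10^8 × 1.073×10^-4 / 0.0930 = 115400 N·m.
ω = 2π·0.0865 = 0.5435 rad/s, so P_max = T_max·ω = 6.270×10^4 W.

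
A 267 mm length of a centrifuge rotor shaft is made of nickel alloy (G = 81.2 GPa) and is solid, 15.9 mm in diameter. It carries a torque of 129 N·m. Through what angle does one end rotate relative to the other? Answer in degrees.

3.87°

J = πd⁴/32 = π(0.0159)⁴/32 = 6.275×10^-9 m⁴.
θ = T·L/(G·J) = 129.0 × 0.267 / (81.2×10⁹ × 6.275×10^-9) = 0.06760 rad.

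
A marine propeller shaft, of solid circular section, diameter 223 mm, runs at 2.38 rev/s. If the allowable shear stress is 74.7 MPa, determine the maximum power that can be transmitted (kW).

2430 kW

J = πd⁴/32 = π(0.223)⁴/32 = 2.428×10^-4 m⁴.
T_max = τ_allow·J/r = 7.47×10^7 × 2.428×10^-4 / 0.112 = 162700 N·m.
ω = 2π·2.38 = 14.95 rad/s, so P_max = T_max·ω = 2.432×10^6 W.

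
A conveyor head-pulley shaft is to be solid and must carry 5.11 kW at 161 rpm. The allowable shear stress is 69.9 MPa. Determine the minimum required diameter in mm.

28.1 mm

ω = 2π·161/60 = 16.86 rad/s, so T = P/ω = 5.11×10³ / 16.86 = 303.1 N·m.
For a solid shaft τ_max = 16T/(πd³), so d = (16T/(π τ_allow))^(1/3) = (16·303.1/(π·6.99×10^7))^(1/3) = 0.02806 m.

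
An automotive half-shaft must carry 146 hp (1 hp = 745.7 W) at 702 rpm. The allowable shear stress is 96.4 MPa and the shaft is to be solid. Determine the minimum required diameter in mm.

42.8 mm

ω = 2π·702/60 = 73.51 rad/s, so T = P/ω = 146×745.7 / 73.51 = 1481 N·m.
For a solid shaft τ_max = 16T/(πd³), so d = (16T/(π τ_allow))^(1/3) = (16·1481/(π·9.64×10^7))^(1/3) = 0.04277 m.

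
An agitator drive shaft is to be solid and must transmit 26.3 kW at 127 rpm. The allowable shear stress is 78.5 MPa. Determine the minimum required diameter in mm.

50.4 mm

ω = 2π·127/60 = 13.30 rad/s, so T = P/ω = 26.3×10³ / 13.30 = 1978 N·m.
For a solid shaft τ_max = 16T/(πd³), so d = (16T/(π τ_allow))^(1/3) = (16·1978/(π·7.85×10^7))^(1/3) = 0.05044 m.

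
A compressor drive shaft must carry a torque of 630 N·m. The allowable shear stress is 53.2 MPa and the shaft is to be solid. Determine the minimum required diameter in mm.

39.2 mm

For a solid shaft τ_max = 16T/(πd³), so d = (16T/(π τ_allow))^(1/3) = (16·630.0/(π·5.32×10^7))^(1/3) = 0.03922 m.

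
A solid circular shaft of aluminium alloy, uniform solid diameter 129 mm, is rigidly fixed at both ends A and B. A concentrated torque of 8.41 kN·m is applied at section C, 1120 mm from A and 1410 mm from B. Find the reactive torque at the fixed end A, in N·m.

With uniform GJ and both ends fixed, compatibility θ_AC = θ_CB gives T_A·a = T_B·b, together with T_A + T_B = T₀.
T_A = T₀·b/(a+b) = 8410·1410/2530 = 4687 N·m; T_B = 3723 N·m.

4690 N·m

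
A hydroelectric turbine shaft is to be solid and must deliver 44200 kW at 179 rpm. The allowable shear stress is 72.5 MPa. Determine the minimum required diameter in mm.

549 mm

ω = 2π·179/60 = 18.74 rad/s, so T = P/ω = 44200×10³ / 18.74 = 2.358e6 N·m.
For a solid shaft τ_max = 16T/(πd³), so d = (16T/(π τ_allow))^(1/3) = (16·2.358e6/(π·7.25×10^7))^(1/3) = 0.5492 m.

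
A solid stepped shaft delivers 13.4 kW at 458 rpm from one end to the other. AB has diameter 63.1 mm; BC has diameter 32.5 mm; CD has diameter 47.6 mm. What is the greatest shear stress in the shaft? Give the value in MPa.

ω = 2π·458/60 = 47.96 rad/s, so T = P/ω = 13.4×10³ / 47.96 = 279.4 N·m.
Under the same torque, τ_max = 16T/(πd³) is largest where d is smallest — segment BC (d = 32.5 mm).
τ_max = 16·279.4/(π·(0.0325)³) = 4.145×10^7 Pa.

41.5 MPa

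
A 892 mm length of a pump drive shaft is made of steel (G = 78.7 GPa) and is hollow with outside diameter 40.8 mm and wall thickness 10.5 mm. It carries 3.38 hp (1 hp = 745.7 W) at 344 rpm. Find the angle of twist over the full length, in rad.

0.00309 rad

ω = 2π·344/60 = 36.02 rad/s, so T = P/ω = 3.38×745.7 / 36.02 = 69.97 N·m.
J = π(d_o⁴ − d_i⁴)/32 = π(0.0408⁴ − 0.0198⁴)/32 = 2.570×10^-7 m⁴.
θ = T·L/(G·J) = 69.97 × 0.892 / (78.7×10⁹ × 2.570×10^-7) = 3.086×10^-3 rad.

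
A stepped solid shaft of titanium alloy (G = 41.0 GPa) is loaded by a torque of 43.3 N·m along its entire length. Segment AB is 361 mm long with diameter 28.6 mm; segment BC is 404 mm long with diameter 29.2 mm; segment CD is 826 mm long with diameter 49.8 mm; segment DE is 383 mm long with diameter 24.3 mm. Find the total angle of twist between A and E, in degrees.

1.43°

J_AB = π(0.0286)⁴/32 = 6.57×10^-8 m⁴; J_BC = π(0.0292)⁴/32 = 7.14×10^-8 m⁴; J_CD = π(0.0498)⁴/32 = 6.04×10^-7 m⁴; J_DE = π(0.0243)⁴/32 = 3.42×10^-8 m⁴.
θ = (T/G)·Σ L_i/J_i = (43.30/41.0×10⁹)·(0.361/6.57×10^-8 + 0.404/7.14×10^-8 + 0.826/6.04×10^-7 + 0.383/3.42×10^-8) = 0.02504 rad.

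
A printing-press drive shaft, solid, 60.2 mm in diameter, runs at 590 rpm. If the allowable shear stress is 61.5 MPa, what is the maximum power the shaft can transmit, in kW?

J = πd⁴/32 = π(0.0602)⁴/32 = 1.289×10^-6 m⁴.
T_max = τ_allow·J/r = 6.15×10^7 × 1.289×10^-6 / 0.0301 = 2634 N·m.
ω = 2π·590/60 = 61.78 rad/s, so P_max = T_max·ω = 1.628×10^5 W.

163 kW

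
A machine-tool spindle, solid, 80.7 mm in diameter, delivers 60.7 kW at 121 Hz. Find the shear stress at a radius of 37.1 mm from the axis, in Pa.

711000 Pa

ω = 2π·121 = 760.3 rad/s, so T = P/ω = 60.7×10³ / 760.3 = 79.84 N·m.
J = πd⁴/32 = π(0.0807)⁴/32 = 4.164×10^-6 m⁴.
Shear stress varies linearly with radius: τ = T·r/J = 79.84 × 0.0371 / 4.164×10^-6 = 7.114×10^5 Pa.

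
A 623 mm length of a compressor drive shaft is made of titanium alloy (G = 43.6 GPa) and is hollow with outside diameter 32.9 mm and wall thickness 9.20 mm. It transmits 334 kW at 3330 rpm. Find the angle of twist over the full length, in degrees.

ω = 2π·3330/60 = 348.7 rad/s, so T = P/ω = 334×10³ / 348.7 = 957.8 N·m.
J = π(d_o⁴ − d_i⁴)/32 = π(0.0329⁴ − 0.0145⁴)/32 = 1.107×10^-7 m⁴.
θ = T·L/(G·J) = 957.8 × 0.623 / (43.6×10⁹ × 1.107×10^-7) = 0.1237 rad.

7.08°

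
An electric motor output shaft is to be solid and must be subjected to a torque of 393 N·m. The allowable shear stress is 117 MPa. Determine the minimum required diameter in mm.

25.8 mm

For a solid shaft τ_max = 16T/(πd³), so d = (16T/(π τ_allow))^(1/3) = (16·393.0/(π·1.17×10^8))^(1/3) = 0.02577 m.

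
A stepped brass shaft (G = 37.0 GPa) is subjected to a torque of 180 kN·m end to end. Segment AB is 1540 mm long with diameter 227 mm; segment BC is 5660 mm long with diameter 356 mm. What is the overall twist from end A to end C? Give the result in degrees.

J_AB = π(0.227)⁴/32 = 2.61×10^-4 m⁴; J_BC = π(0.356)⁴/32 = 1.58×10^-3 m⁴.
θ = (T/G)·Σ L_i/J_i = (180000/37.0×10⁹)·(1.54/2.61×10^-4 + 5.66/1.58×10^-3) = 0.04620 rad.

2.65°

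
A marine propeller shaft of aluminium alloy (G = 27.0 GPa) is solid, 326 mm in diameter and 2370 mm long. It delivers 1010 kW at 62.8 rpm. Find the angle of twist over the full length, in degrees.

ω = 2π·62.8/60 = 6.576 rad/s, so T = P/ω = 1010×10³ / 6.576 = 153600 N·m.
J = πd⁴/32 = π(0.326)⁴/32 = 1.109×10^-3 m⁴.
θ = T·L/(G·J) = 153600 × 2.37 / (27.0×10⁹ × 1.109×10^-3) = 0.01216 rad.

0.697°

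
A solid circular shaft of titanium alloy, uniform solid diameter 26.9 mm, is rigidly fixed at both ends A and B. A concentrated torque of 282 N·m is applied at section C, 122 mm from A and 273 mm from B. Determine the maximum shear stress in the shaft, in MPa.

51.0 MPa

With uniform GJ and both ends fixed, compatibility θ_AC = θ_CB gives T_A·a = T_B·b, together with T_A + T_B = T₀.
T_A = T₀·b/(a+b) = 282.0·273/395.0 = 194.9 N·m; T_B = 87.10 N·m.
τ in each portion: τ_AC = 5.10×10^7 Pa, τ_CB = 2.28×10^7 Pa; maximum is in AC.
τ_max = T_AC·r/J = 194.9·0.0135/5.14×10^-8 = 5.100×10^7 Pa.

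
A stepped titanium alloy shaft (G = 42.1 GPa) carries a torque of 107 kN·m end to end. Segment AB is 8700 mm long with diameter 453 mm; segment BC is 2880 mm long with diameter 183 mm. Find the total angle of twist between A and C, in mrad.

71.8 mrad

J_AB = π(0.453)⁴/32 = 4.13×10^-3 m⁴; J_BC = π(0.183)⁴/32 = 1.10×10^-4 m⁴.
θ = (T/G)·Σ L_i/J_i = (107000/42.1×10⁹)·(8.70/4.13×10^-3 + 2.88/1.10×10^-4) = 0.07183 rad.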